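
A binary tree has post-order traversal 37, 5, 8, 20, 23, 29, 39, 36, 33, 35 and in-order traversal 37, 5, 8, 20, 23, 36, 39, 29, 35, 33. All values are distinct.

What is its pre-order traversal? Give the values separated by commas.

The last element of post-order is the root; it splits in-order into left and right subtrees.
Root 35: left subtree has 8 nodes {37, 5, 8, 20, 23, 36, 39, 29}, right has 1 {33}.
  Root 36: left subtree has 5 nodes {37, 5, 8, 20, 23}, right has 2 {39, 29}.
    Root 23: left subtree has 4 nodes {37, 5, 8, 20}, right has 0 { }.
      Root 20: left subtree has 3 nodes {37, 5, 8}, right has 0 { }.
        Root 8: left subtree has 2 nodes {37, 5}, right has 0 { }.
          Root 5: left subtree has 1 node {37}, right has 0 { }.
    Root 39: left subtree has 0 nodes { }, right has 1 {29}.

35, 36, 23, 20, 8, 5, 37, 39, 29, 33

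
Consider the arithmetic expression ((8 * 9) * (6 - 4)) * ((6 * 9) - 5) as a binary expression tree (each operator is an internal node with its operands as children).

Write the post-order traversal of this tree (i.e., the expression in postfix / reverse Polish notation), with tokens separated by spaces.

8 9 * 6 4 - * 6 9 * 5 - *

Post-order on an expression tree gives postfix notation: for each operator, emit left operand, right operand, then the operator.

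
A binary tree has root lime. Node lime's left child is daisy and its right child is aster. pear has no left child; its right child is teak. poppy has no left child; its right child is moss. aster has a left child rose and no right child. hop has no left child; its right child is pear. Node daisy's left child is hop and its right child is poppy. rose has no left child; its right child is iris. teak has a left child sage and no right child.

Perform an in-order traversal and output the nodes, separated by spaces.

In-order visits the left subtree, then the node, then the right subtree.
At lime: go left to daisy.
  At daisy: go left to hop.
    At hop: no left child.
    Visit hop.
    At hop: go right to pear.
      At pear: no left child.
      Visit pear.
      At pear: go right to teak.
        At teak: go left to sage.
          sage is a leaf — visit sage.
        Visit teak.
        At teak: no right child.
  Visit daisy.
  At daisy: go right to poppy.
    At poppy: no left child.
    Visit poppy.
    At poppy: go right to moss.
      moss is a leaf — visit moss.
Visit lime.
At lime: go right to aster.
  At aster: go left to rose.
    At rose: no left child.
    Visit rose.
    At rose: go right to iris.
      iris is a leaf — visit iris.
  Visit aster.
  At aster: no right child.

hop pear sage teak daisy poppy moss lime rose iris aster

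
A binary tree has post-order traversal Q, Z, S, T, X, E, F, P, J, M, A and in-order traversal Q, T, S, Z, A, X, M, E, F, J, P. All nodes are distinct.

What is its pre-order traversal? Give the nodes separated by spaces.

A T Q S Z M X J F E P

The last element of post-order is the root; it splits in-order into left and right subtrees.
Root A: left subtree has 4 nodes {Q, T, S, Z}, right has 6 {X, M, E, F, J, P}.
  Root T: left subtree has 1 node {Q}, right has 2 {S, Z}.
    Root S: left subtree has 0 nodes { }, right has 1 {Z}.
  Root M: left subtree has 1 node {X}, right has 4 {E, F, J, P}.
    Root J: left subtree has 2 nodes {E, F}, right has 1 {P}.
      Root F: left subtree has 1 node {E}, right has 0 { }.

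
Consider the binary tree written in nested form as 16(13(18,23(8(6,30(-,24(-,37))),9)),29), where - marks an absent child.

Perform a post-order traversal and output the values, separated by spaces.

Post-order visits the left subtree, then the right subtree, then the node.
At 16: go left to 13.
  At 13: go left to 18.
    18 is a leaf — visit 18.
  At 13: go right to 23.
    At 23: go left to 8.
      At 8: go left to 6.
        6 is a leaf — visit 6.
      At 8: go right to 30.
        At 30: no left child.
        At 30: go right to 24.
          At 24: no left child.
          At 24: go right to 37.
            37 is a leaf — visit 37.
          Visit 24.
        Visit 30.
      Visit 8.
    At 23: go right to 9.
      9 is a leaf — visit 9.
    Visit 23.
  Visit 13.
At 16: go right to 29.
  29 is a leaf — visit 29.
Visit 16.

18 6 37 24 30 8 9 23 13 29 16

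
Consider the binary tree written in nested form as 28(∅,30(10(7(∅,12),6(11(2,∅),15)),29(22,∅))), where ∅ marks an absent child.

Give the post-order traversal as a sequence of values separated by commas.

Post-order visits the left subtree, then the right subtree, then the node.
At 28: no left child.
At 28: go right to 30.
  At 30: go left to 10.
    At 10: go left to 7.
      At 7: no left child.
      At 7: go right to 12.
        12 is a leaf — visit 12.
      Visit 7.
    At 10: go right to 6.
      At 6: go left to 11.
        At 11: go left to 2.
          2 is a leaf — visit 2.
        At 11: no right child.
        Visit 11.
      At 6: go right to 15.
        15 is a leaf — visit 15.
      Visit 6.
    Visit 10.
  At 30: go right to 29.
    At 29: go left to 22.
      22 is a leaf — visit 22.
    At 29: no right child.
    Visit 29.
  Visit 30.
Visit 28.

12, 7, 2, 11, 15, 6, 10, 22, 29, 30, 28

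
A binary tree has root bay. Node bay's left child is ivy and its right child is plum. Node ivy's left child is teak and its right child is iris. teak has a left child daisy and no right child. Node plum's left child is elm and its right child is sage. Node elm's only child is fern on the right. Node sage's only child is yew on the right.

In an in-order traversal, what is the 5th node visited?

bay

In-order visits the left subtree, then the node, then the right subtree.
At bay: go left to ivy.
  At ivy: go left to teak.
    At teak: go left to daisy.
      daisy is a leaf — visit daisy.
    Visit teak.
    At teak: no right child.
  Visit ivy.
  At ivy: go right to iris.
    iris is a leaf — visit iris.
Visit bay.
At bay: go right to plum.
  At plum: go left to elm.
    At elm: no left child.
    Visit elm.
    At elm: go right to fern.
      fern is a leaf — visit fern.
  Visit plum.
  At plum: go right to sage.
    At sage: no left child.
    Visit sage.
    At sage: go right to yew.
      yew is a leaf — visit yew.
Full in-order sequence: daisy, teak, ivy, iris, bay, elm, fern, plum, sage, yew.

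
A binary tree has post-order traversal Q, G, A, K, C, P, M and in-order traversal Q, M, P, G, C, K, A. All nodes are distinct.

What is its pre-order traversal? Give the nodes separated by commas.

M, Q, P, C, G, K, A

The last element of post-order is the root; it splits in-order into left and right subtrees.
Root M: left subtree has 1 node {Q}, right has 5 {P, G, C, K, A}.
  Root P: left subtree has 0 nodes { }, right has 4 {G, C, K, A}.
    Root C: left subtree has 1 node {G}, right has 2 {K, A}.
      Root K: left subtree has 0 nodes { }, right has 1 {A}.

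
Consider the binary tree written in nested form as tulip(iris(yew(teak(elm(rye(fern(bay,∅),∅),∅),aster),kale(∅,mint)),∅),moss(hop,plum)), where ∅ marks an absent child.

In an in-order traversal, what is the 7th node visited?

In-order visits the left subtree, then the node, then the right subtree.
At tulip: go left to iris.
  At iris: go left to yew.
    At yew: go left to teak.
      At teak: go left to elm.
        At elm: go left to rye.
          At rye: go left to fern.
            At fern: go left to bay.
              bay is a leaf — visit bay.
            Visit fern.
            At fern: no right child.
          Visit rye.
          At rye: no right child.
        Visit elm.
        At elm: no right child.
      Visit teak.
      At teak: go right to aster.
        aster is a leaf — visit aster.
    Visit yew.
    At yew: go right to kale.
      At kale: no left child.
      Visit kale.
      At kale: go right to mint.
        mint is a leaf — visit mint.
  Visit iris.
  At iris: no right child.
Visit tulip.
At tulip: go right to moss.
  At moss: go left to hop.
    hop is a leaf — visit hop.
  Visit moss.
  At moss: go right to plum.
    plum is a leaf — visit plum.
Full in-order sequence: bay, fern, rye, elm, teak, aster, yew, kale, mint, iris, tulip, hop, moss, plum.

yew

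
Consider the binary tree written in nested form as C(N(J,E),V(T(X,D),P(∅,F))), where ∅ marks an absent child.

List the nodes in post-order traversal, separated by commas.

J, E, N, X, D, T, F, P, V, C

Post-order visits the left subtree, then the right subtree, then the node.
At C: go left to N.
  At N: go left to J.
    J is a leaf — visit J.
  At N: go right to E.
    E is a leaf — visit E.
  Visit N.
At C: go right to V.
  At V: go left to T.
    At T: go left to X.
      X is a leaf — visit X.
    At T: go right to D.
      D is a leaf — visit D.
    Visit T.
  At V: go right to P.
    At P: no left child.
    At P: go right to F.
      F is a leaf — visit F.
    Visit P.
  Visit V.
Visit C.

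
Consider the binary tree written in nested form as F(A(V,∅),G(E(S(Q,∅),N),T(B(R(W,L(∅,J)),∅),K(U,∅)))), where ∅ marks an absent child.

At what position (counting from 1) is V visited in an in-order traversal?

1

In-order visits the left subtree, then the node, then the right subtree.
At F: go left to A.
  At A: go left to V.
    V is a leaf — visit V.
  Visit A.
  At A: no right child.
Visit F.
At F: go right to G.
  At G: go left to E.
    At E: go left to S.
      At S: go left to Q.
        Q is a leaf — visit Q.
      Visit S.
      At S: no right child.
    Visit E.
    At E: go right to N.
      N is a leaf — visit N.
  Visit G.
  At G: go right to T.
    At T: go left to B.
      At B: go left to R.
        At R: go left to W.
          W is a leaf — visit W.
        Visit R.
        At R: go right to L.
          At L: no left child.
          Visit L.
          At L: go right to J.
            J is a leaf — visit J.
      Visit B.
      At B: no right child.
    Visit T.
    At T: go right to K.
      At K: go left to U.
        U is a leaf — visit U.
      Visit K.
      At K: no right child.
Full in-order sequence: V, A, F, Q, S, E, N, G, W, R, L, J, B, T, U, K.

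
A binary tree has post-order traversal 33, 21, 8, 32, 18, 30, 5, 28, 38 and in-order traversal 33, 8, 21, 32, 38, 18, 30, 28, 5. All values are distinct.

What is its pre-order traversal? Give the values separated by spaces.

The last element of post-order is the root; it splits in-order into left and right subtrees.
Root 38: left subtree has 4 nodes {33, 8, 21, 32}, right has 4 {18, 30, 28, 5}.
  Root 32: left subtree has 3 nodes {33, 8, 21}, right has 0 { }.
    Root 8: left subtree has 1 node {33}, right has 1 {21}.
  Root 28: left subtree has 2 nodes {18, 30}, right has 1 {5}.
    Root 30: left subtree has 1 node {18}, right has 0 { }.

38 32 8 33 21 28 30 18 5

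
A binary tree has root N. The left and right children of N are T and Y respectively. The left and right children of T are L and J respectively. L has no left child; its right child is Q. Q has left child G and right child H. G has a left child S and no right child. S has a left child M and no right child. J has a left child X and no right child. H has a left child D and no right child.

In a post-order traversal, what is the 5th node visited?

H

Post-order visits the left subtree, then the right subtree, then the node.
At N: go left to T.
  At T: go left to L.
    At L: no left child.
    At L: go right to Q.
      At Q: go left to G.
        At G: go left to S.
          At S: go left to M.
            M is a leaf — visit M.
          At S: no right child.
          Visit S.
        At G: no right child.
        Visit G.
      At Q: go right to H.
        At H: go left to D.
          D is a leaf — visit D.
        At H: no right child.
        Visit H.
      Visit Q.
    Visit L.
  At T: go right to J.
    At J: go left to X.
      X is a leaf — visit X.
    At J: no right child.
    Visit J.
  Visit T.
At N: go right to Y.
  Y is a leaf — visit Y.
Visit N.
Full post-order sequence: M, S, G, D, H, Q, L, X, J, T, Y, N.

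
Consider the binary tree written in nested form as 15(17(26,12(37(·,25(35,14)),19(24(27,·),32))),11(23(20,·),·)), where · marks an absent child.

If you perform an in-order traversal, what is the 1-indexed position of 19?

In-order visits the left subtree, then the node, then the right subtree.
At 15: go left to 17.
  At 17: go left to 26.
    26 is a leaf — visit 26.
  Visit 17.
  At 17: go right to 12.
    At 12: go left to 37.
      At 37: no left child.
      Visit 37.
      At 37: go right to 25.
        At 25: go left to 35.
          35 is a leaf — visit 35.
        Visit 25.
        At 25: go right to 14.
          14 is a leaf — visit 14.
    Visit 12.
    At 12: go right to 19.
      At 19: go left to 24.
        At 24: go left to 27.
          27 is a leaf — visit 27.
        Visit 24.
        At 24: no right child.
      Visit 19.
      At 19: go right to 32.
        32 is a leaf — visit 32.
Visit 15.
At 15: go right to 11.
  At 11: go left to 23.
    At 23: go left to 20.
      20 is a leaf — visit 20.
    Visit 23.
    At 23: no right child.
  Visit 11.
  At 11: no right child.
Full in-order sequence: 26, 17, 37, 35, 25, 14, 12, 27, 24, 19, 32, 15, 20, 23, 11.

10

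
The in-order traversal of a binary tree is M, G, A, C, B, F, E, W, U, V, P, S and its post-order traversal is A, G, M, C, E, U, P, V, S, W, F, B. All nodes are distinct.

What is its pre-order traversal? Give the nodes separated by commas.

B, C, M, G, A, F, W, E, S, V, U, P

The last element of post-order is the root; it splits in-order into left and right subtrees.
Root B: left subtree has 4 nodes {M, G, A, C}, right has 7 {F, E, W, U, V, P, S}.
  Root C: left subtree has 3 nodes {M, G, A}, right has 0 { }.
    Root M: left subtree has 0 nodes { }, right has 2 {G, A}.
      Root G: left subtree has 0 nodes { }, right has 1 {A}.
  Root F: left subtree has 0 nodes { }, right has 6 {E, W, U, V, P, S}.
    Root W: left subtree has 1 node {E}, right has 4 {U, V, P, S}.
      Root S: left subtree has 3 nodes {U, V, P}, right has 0 { }.
        Root V: left subtree has 1 node {U}, right has 1 {P}.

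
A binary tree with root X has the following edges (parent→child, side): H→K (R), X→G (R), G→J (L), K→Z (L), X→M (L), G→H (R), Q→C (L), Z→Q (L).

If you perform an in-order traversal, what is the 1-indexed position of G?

In-order visits the left subtree, then the node, then the right subtree.
At X: go left to M.
  M is a leaf — visit M.
Visit X.
At X: go right to G.
  At G: go left to J.
    J is a leaf — visit J.
  Visit G.
  At G: go right to H.
    At H: no left child.
    Visit H.
    At H: go right to K.
      At K: go left to Z.
        At Z: go left to Q.
          At Q: go left to C.
            C is a leaf — visit C.
          Visit Q.
          At Q: no right child.
        Visit Z.
        At Z: no right child.
      Visit K.
      At K: no right child.
Full in-order sequence: M, X, J, G, H, C, Q, Z, K.

4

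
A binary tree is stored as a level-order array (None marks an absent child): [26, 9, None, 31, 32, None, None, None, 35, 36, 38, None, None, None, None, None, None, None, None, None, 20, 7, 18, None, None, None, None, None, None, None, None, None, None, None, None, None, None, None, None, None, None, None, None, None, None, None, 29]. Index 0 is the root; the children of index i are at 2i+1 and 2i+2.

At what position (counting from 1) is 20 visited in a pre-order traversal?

7

Pre-order visits the node, then its left subtree, then its right subtree.
Visit 26.
At 26: go left to 9.
  Visit 9.
  At 9: go left to 31.
    Visit 31.
    At 31: no left child.
    At 31: go right to 35.
      35 is a leaf — visit 35.
  At 9: go right to 32.
    Visit 32.
    At 32: go left to 36.
      Visit 36.
      At 36: no left child.
      At 36: go right to 20.
        20 is a leaf — visit 20.
    At 32: go right to 38.
      Visit 38.
      At 38: go left to 7.
        7 is a leaf — visit 7.
      At 38: go right to 18.
        Visit 18.
        At 18: no left child.
        At 18: go right to 29.
          29 is a leaf — visit 29.
At 26: no right child.
Full pre-order sequence: 26, 9, 31, 35, 32, 36, 20, 38, 7, 18, 29.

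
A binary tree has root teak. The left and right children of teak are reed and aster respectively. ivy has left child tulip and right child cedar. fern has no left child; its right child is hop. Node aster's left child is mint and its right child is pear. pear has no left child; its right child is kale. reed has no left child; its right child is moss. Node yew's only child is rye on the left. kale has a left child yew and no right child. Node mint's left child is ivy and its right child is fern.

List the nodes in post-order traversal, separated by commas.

moss, reed, tulip, cedar, ivy, hop, fern, mint, rye, yew, kale, pear, aster, teak

Post-order visits the left subtree, then the right subtree, then the node.
At teak: go left to reed.
  At reed: no left child.
  At reed: go right to moss.
    moss is a leaf — visit moss.
  Visit reed.
At teak: go right to aster.
  At aster: go left to mint.
    At mint: go left to ivy.
      At ivy: go left to tulip.
        tulip is a leaf — visit tulip.
      At ivy: go right to cedar.
        cedar is a leaf — visit cedar.
      Visit ivy.
    At mint: go right to fern.
      At fern: no left child.
      At fern: go right to hop.
        hop is a leaf — visit hop.
      Visit fern.
    Visit mint.
  At aster: go right to pear.
    At pear: no left child.
    At pear: go right to kale.
      At kale: go left to yew.
        At yew: go left to rye.
          rye is a leaf — visit rye.
        At yew: no right child.
        Visit yew.
      At kale: no right child.
      Visit kale.
    Visit pear.
  Visit aster.
Visit teak.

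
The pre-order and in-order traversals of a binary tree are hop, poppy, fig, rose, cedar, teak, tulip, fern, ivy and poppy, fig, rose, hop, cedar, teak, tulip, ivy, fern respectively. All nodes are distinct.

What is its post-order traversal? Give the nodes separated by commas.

rose, fig, poppy, ivy, fern, tulip, teak, cedar, hop

The first element of pre-order is the root; it splits in-order into left and right subtrees.
Root hop: left subtree has 3 nodes {poppy, fig, rose}, right has 5 {cedar, teak, tulip, ivy, fern}.
  Root poppy: left subtree has 0 nodes { }, right has 2 {fig, rose}.
    Root fig: left subtree has 0 nodes { }, right has 1 {rose}.
  Root cedar: left subtree has 0 nodes { }, right has 4 {teak, tulip, ivy, fern}.
    Root teak: left subtree has 0 nodes { }, right has 3 {tulip, ivy, fern}.
      Root tulip: left subtree has 0 nodes { }, right has 2 {ivy, fern}.
        Root fern: left subtree has 1 node {ivy}, right has 0 { }.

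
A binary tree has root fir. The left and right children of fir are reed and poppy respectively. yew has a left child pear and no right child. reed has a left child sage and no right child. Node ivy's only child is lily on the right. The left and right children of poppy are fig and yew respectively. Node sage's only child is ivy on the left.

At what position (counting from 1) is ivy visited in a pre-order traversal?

Pre-order visits the node, then its left subtree, then its right subtree.
Visit fir.
At fir: go left to reed.
  Visit reed.
  At reed: go left to sage.
    Visit sage.
    At sage: go left to ivy.
      Visit ivy.
      At ivy: no left child.
      At ivy: go right to lily.
        lily is a leaf — visit lily.
    At sage: no right child.
  At reed: no right child.
At fir: go right to poppy.
  Visit poppy.
  At poppy: go left to fig.
    fig is a leaf — visit fig.
  At poppy: go right to yew.
    Visit yew.
    At yew: go left to pear.
      pear is a leaf — visit pear.
    At yew: no right child.
Full pre-order sequence: fir, reed, sage, ivy, lily, poppy, fig, yew, pear.

4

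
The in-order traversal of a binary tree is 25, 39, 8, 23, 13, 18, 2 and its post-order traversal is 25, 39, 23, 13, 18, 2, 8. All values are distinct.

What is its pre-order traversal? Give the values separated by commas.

The last element of post-order is the root; it splits in-order into left and right subtrees.
Root 8: left subtree has 2 nodes {25, 39}, right has 4 {23, 13, 18, 2}.
  Root 39: left subtree has 1 node {25}, right has 0 { }.
  Root 2: left subtree has 3 nodes {23, 13, 18}, right has 0 { }.
    Root 18: left subtree has 2 nodes {23, 13}, right has 0 { }.
      Root 13: left subtree has 1 node {23}, right has 0 { }.

8, 39, 25, 2, 18, 13, 23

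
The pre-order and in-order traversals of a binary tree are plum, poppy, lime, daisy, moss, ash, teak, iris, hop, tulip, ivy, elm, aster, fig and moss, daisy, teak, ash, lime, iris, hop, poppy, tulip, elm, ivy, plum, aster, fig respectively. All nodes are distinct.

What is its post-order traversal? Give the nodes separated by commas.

moss, teak, ash, daisy, hop, iris, lime, elm, ivy, tulip, poppy, fig, aster, plum

The first element of pre-order is the root; it splits in-order into left and right subtrees.
Root plum: left subtree has 11 nodes {moss, daisy, teak, ash, lime, iris, hop, poppy, tulip, elm, ivy}, right has 2 {aster, fig}.
  Root poppy: left subtree has 7 nodes {moss, daisy, teak, ash, lime, iris, hop}, right has 3 {tulip, elm, ivy}.
    Root lime: left subtree has 4 nodes {moss, daisy, teak, ash}, right has 2 {iris, hop}.
      Root daisy: left subtree has 1 node {moss}, right has 2 {teak, ash}.
        Root ash: left subtree has 1 node {teak}, right has 0 { }.
      Root iris: left subtree has 0 nodes { }, right has 1 {hop}.
    Root tulip: left subtree has 0 nodes { }, right has 2 {elm, ivy}.
      Root ivy: left subtree has 1 node {elm}, right has 0 { }.
  Root aster: left subtree has 0 nodes { }, right has 1 {fig}.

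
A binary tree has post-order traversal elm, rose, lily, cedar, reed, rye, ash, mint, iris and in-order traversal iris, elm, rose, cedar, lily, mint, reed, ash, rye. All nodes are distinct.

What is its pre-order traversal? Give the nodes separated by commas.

The last element of post-order is the root; it splits in-order into left and right subtrees.
Root iris: left subtree has 0 nodes { }, right has 8 {elm, rose, cedar, lily, mint, reed, ash, rye}.
  Root mint: left subtree has 4 nodes {elm, rose, cedar, lily}, right has 3 {reed, ash, rye}.
    Root cedar: left subtree has 2 nodes {elm, rose}, right has 1 {lily}.
      Root rose: left subtree has 1 node {elm}, right has 0 { }.
    Root ash: left subtree has 1 node {reed}, right has 1 {rye}.

iris, mint, cedar, rose, elm, lily, ash, reed, rye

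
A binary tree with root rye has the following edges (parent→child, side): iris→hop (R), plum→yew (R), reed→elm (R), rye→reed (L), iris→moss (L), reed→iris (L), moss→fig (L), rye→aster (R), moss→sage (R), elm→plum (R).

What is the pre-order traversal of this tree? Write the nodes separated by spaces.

Pre-order visits the node, then its left subtree, then its right subtree.
Visit rye.
At rye: go left to reed.
  Visit reed.
  At reed: go left to iris.
    Visit iris.
    At iris: go left to moss.
      Visit moss.
      At moss: go left to fig.
        fig is a leaf — visit fig.
      At moss: go right to sage.
        sage is a leaf — visit sage.
    At iris: go right to hop.
      hop is a leaf — visit hop.
  At reed: go right to elm.
    Visit elm.
    At elm: no left child.
    At elm: go right to plum.
      Visit plum.
      At plum: no left child.
      At plum: go right to yew.
        yew is a leaf — visit yew.
At rye: go right to aster.
  aster is a leaf — visit aster.

rye reed iris moss fig sage hop elm plum yew aster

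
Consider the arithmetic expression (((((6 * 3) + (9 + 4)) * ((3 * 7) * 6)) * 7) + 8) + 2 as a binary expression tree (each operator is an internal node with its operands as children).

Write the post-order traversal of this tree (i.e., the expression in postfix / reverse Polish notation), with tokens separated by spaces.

Post-order on an expression tree gives postfix notation: for each operator, emit left operand, right operand, then the operator.

6 3 * 9 4 + + 3 7 * 6 * * 7 * 8 + 2 +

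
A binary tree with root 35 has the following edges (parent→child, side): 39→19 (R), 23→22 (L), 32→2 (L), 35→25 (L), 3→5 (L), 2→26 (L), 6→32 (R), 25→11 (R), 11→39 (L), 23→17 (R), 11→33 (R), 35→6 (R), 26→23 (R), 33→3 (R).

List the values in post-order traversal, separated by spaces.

19 39 5 3 33 11 25 22 17 23 26 2 32 6 35

Post-order visits the left subtree, then the right subtree, then the node.
At 35: go left to 25.
  At 25: no left child.
  At 25: go right to 11.
    At 11: go left to 39.
      At 39: no left child.
      At 39: go right to 19.
        19 is a leaf — visit 19.
      Visit 39.
    At 11: go right to 33.
      At 33: no left child.
      At 33: go right to 3.
        At 3: go left to 5.
          5 is a leaf — visit 5.
        At 3: no right child.
        Visit 3.
      Visit 33.
    Visit 11.
  Visit 25.
At 35: go right to 6.
  At 6: no left child.
  At 6: go right to 32.
    At 32: go left to 2.
      At 2: go left to 26.
        At 26: no left child.
        At 26: go right to 23.
          At 23: go left to 22.
            22 is a leaf — visit 22.
          At 23: go right to 17.
            17 is a leaf — visit 17.
          Visit 23.
        Visit 26.
      At 2: no right child.
      Visit 2.
    At 32: no right child.
    Visit 32.
  Visit 6.
Visit 35.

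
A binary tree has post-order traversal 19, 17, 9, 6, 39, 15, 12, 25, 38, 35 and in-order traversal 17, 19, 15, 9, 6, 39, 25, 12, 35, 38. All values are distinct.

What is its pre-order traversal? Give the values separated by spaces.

The last element of post-order is the root; it splits in-order into left and right subtrees.
Root 35: left subtree has 8 nodes {17, 19, 15, 9, 6, 39, 25, 12}, right has 1 {38}.
  Root 25: left subtree has 6 nodes {17, 19, 15, 9, 6, 39}, right has 1 {12}.
    Root 15: left subtree has 2 nodes {17, 19}, right has 3 {9, 6, 39}.
      Root 17: left subtree has 0 nodes { }, right has 1 {19}.
      Root 39: left subtree has 2 nodes {9, 6}, right has 0 { }.
        Root 6: left subtree has 1 node {9}, right has 0 { }.

35 25 15 17 19 39 6 9 12 38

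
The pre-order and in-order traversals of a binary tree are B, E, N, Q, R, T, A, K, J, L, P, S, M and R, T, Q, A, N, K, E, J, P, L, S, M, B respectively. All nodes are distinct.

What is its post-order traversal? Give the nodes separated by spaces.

T R A Q K N P M S L J E B

The first element of pre-order is the root; it splits in-order into left and right subtrees.
Root B: left subtree has 12 nodes {R, T, Q, A, N, K, E, J, P, L, S, M}, right has 0 { }.
  Root E: left subtree has 6 nodes {R, T, Q, A, N, K}, right has 5 {J, P, L, S, M}.
    Root N: left subtree has 4 nodes {R, T, Q, A}, right has 1 {K}.
      Root Q: left subtree has 2 nodes {R, T}, right has 1 {A}.
        Root R: left subtree has 0 nodes { }, right has 1 {T}.
    Root J: left subtree has 0 nodes { }, right has 4 {P, L, S, M}.
      Root L: left subtree has 1 node {P}, right has 2 {S, M}.
        Root S: left subtree has 0 nodes { }, right has 1 {M}.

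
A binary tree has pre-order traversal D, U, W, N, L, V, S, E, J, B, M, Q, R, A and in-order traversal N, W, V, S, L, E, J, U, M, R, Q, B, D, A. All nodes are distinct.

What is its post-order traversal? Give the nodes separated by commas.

The first element of pre-order is the root; it splits in-order into left and right subtrees.
Root D: left subtree has 12 nodes {N, W, V, S, L, E, J, U, M, R, Q, B}, right has 1 {A}.
  Root U: left subtree has 7 nodes {N, W, V, S, L, E, J}, right has 4 {M, R, Q, B}.
    Root W: left subtree has 1 node {N}, right has 5 {V, S, L, E, J}.
      Root L: left subtree has 2 nodes {V, S}, right has 2 {E, J}.
        Root V: left subtree has 0 nodes { }, right has 1 {S}.
        Root E: left subtree has 0 nodes { }, right has 1 {J}.
    Root B: left subtree has 3 nodes {M, R, Q}, right has 0 { }.
      Root M: left subtree has 0 nodes { }, right has 2 {R, Q}.
        Root Q: left subtree has 1 node {R}, right has 0 { }.

N, S, V, J, E, L, W, R, Q, M, B, U, A, D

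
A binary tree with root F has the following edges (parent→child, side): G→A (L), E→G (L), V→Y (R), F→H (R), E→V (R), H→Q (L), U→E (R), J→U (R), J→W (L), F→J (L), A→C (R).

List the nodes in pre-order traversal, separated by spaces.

F J W U E G A C V Y H Q

Pre-order visits the node, then its left subtree, then its right subtree.
Visit F.
At F: go left to J.
  Visit J.
  At J: go left to W.
    W is a leaf — visit W.
  At J: go right to U.
    Visit U.
    At U: no left child.
    At U: go right to E.
      Visit E.
      At E: go left to G.
        Visit G.
        At G: go left to A.
          Visit A.
          At A: no left child.
          At A: go right to C.
            C is a leaf — visit C.
        At G: no right child.
      At E: go right to V.
        Visit V.
        At V: no left child.
        At V: go right to Y.
          Y is a leaf — visit Y.
At F: go right to H.
  Visit H.
  At H: go left to Q.
    Q is a leaf — visit Q.
  At H: no right child.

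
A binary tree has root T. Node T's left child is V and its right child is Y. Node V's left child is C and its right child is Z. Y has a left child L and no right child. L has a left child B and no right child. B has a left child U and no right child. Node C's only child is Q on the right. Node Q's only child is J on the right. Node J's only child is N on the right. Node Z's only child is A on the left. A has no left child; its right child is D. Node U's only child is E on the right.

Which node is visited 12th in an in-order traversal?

B

In-order visits the left subtree, then the node, then the right subtree.
At T: go left to V.
  At V: go left to C.
    At C: no left child.
    Visit C.
    At C: go right to Q.
      At Q: no left child.
      Visit Q.
      At Q: go right to J.
        At J: no left child.
        Visit J.
        At J: go right to N.
          N is a leaf — visit N.
  Visit V.
  At V: go right to Z.
    At Z: go left to A.
      At A: no left child.
      Visit A.
      At A: go right to D.
        D is a leaf — visit D.
    Visit Z.
    At Z: no right child.
Visit T.
At T: go right to Y.
  At Y: go left to L.
    At L: go left to B.
      At B: go left to U.
        At U: no left child.
        Visit U.
        At U: go right to E.
          E is a leaf — visit E.
      Visit B.
      At B: no right child.
    Visit L.
    At L: no right child.
  Visit Y.
  At Y: no right child.
Full in-order sequence: C, Q, J, N, V, A, D, Z, T, U, E, B, L, Y.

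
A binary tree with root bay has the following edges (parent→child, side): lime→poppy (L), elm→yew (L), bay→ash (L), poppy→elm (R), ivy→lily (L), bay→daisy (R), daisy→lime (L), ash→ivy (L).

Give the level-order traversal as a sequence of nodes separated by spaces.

Level-order visits nodes level by level from the root, left to right within each level.
Level 0: bay
Level 1: ash, daisy
Level 2: ivy, lime
Level 3: lily, poppy
Level 4: elm
Level 5: yew

bay ash daisy ivy lime lily poppy elm yew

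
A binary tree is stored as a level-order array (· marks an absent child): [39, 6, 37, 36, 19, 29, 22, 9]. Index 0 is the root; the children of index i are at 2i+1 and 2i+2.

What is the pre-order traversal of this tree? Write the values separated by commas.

Pre-order visits the node, then its left subtree, then its right subtree.
Visit 39.
At 39: go left to 6.
  Visit 6.
  At 6: go left to 36.
    Visit 36.
    At 36: go left to 9.
      9 is a leaf — visit 9.
    At 36: no right child.
  At 6: go right to 19.
    19 is a leaf — visit 19.
At 39: go right to 37.
  Visit 37.
  At 37: go left to 29.
    29 is a leaf — visit 29.
  At 37: go right to 22.
    22 is a leaf — visit 22.

39, 6, 36, 9, 19, 37, 29, 22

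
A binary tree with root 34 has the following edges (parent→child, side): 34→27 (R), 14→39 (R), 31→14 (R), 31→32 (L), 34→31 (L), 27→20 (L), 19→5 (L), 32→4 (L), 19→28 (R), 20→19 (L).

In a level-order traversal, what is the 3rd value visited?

27

Level-order visits nodes level by level from the root, left to right within each level.
Level 0: 34
Level 1: 31, 27
Level 2: 32, 14, 20
Level 3: 4, 39, 19
Level 4: 5, 28
Full level-order sequence: 34, 31, 27, 32, 14, 20, 4, 39, 19, 5, 28.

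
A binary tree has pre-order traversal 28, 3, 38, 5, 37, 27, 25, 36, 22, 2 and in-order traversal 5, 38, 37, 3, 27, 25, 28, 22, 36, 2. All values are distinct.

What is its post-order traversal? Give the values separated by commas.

The first element of pre-order is the root; it splits in-order into left and right subtrees.
Root 28: left subtree has 6 nodes {5, 38, 37, 3, 27, 25}, right has 3 {22, 36, 2}.
  Root 3: left subtree has 3 nodes {5, 38, 37}, right has 2 {27, 25}.
    Root 38: left subtree has 1 node {5}, right has 1 {37}.
    Root 27: left subtree has 0 nodes { }, right has 1 {25}.
  Root 36: left subtree has 1 node {22}, right has 1 {2}.

5, 37, 38, 25, 27, 3, 22, 2, 36, 28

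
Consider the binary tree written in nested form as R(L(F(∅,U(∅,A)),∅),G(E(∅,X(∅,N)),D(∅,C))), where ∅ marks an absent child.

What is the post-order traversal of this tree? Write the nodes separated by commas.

A, U, F, L, N, X, E, C, D, G, R

Post-order visits the left subtree, then the right subtree, then the node.
At R: go left to L.
  At L: go left to F.
    At F: no left child.
    At F: go right to U.
      At U: no left child.
      At U: go right to A.
        A is a leaf — visit A.
      Visit U.
    Visit F.
  At L: no right child.
  Visit L.
At R: go right to G.
  At G: go left to E.
    At E: no left child.
    At E: go right to X.
      At X: no left child.
      At X: go right to N.
        N is a leaf — visit N.
      Visit X.
    Visit E.
  At G: go right to D.
    At D: no left child.
    At D: go right to C.
      C is a leaf — visit C.
    Visit D.
  Visit G.
Visit R.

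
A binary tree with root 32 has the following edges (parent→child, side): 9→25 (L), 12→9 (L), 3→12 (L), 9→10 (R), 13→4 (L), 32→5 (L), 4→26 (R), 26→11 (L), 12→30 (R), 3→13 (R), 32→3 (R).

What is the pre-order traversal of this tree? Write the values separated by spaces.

Pre-order visits the node, then its left subtree, then its right subtree.
Visit 32.
At 32: go left to 5.
  5 is a leaf — visit 5.
At 32: go right to 3.
  Visit 3.
  At 3: go left to 12.
    Visit 12.
    At 12: go left to 9.
      Visit 9.
      At 9: go left to 25.
        25 is a leaf — visit 25.
      At 9: go right to 10.
        10 is a leaf — visit 10.
    At 12: go right to 30.
      30 is a leaf — visit 30.
  At 3: go right to 13.
    Visit 13.
    At 13: go left to 4.
      Visit 4.
      At 4: no left child.
      At 4: go right to 26.
        Visit 26.
        At 26: go left to 11.
          11 is a leaf — visit 11.
        At 26: no right child.
    At 13: no right child.

32 5 3 12 9 25 10 30 13 4 26 11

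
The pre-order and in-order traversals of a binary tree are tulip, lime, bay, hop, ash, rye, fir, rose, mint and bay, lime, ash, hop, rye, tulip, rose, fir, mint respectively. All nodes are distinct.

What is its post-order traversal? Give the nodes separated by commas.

bay, ash, rye, hop, lime, rose, mint, fir, tulip

The first element of pre-order is the root; it splits in-order into left and right subtrees.
Root tulip: left subtree has 5 nodes {bay, lime, ash, hop, rye}, right has 3 {rose, fir, mint}.
  Root lime: left subtree has 1 node {bay}, right has 3 {ash, hop, rye}.
    Root hop: left subtree has 1 node {ash}, right has 1 {rye}.
  Root fir: left subtree has 1 node {rose}, right has 1 {mint}.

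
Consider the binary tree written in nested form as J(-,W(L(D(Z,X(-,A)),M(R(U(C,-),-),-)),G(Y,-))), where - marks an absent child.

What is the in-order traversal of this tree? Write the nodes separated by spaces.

J Z D X A L C U R M W Y G

In-order visits the left subtree, then the node, then the right subtree.
At J: no left child.
Visit J.
At J: go right to W.
  At W: go left to L.
    At L: go left to D.
      At D: go left to Z.
        Z is a leaf — visit Z.
      Visit D.
      At D: go right to X.
        At X: no left child.
        Visit X.
        At X: go right to A.
          A is a leaf — visit A.
    Visit L.
    At L: go right to M.
      At M: go left to R.
        At R: go left to U.
          At U: go left to C.
            C is a leaf — visit C.
          Visit U.
          At U: no right child.
        Visit R.
        At R: no right child.
      Visit M.
      At M: no right child.
  Visit W.
  At W: go right to G.
    At G: go left to Y.
      Y is a leaf — visit Y.
    Visit G.
    At G: no right child.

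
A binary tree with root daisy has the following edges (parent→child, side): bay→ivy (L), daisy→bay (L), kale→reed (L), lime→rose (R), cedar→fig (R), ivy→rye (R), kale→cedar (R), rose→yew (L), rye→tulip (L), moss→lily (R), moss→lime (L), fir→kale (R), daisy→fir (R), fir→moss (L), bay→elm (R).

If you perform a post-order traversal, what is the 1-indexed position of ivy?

Post-order visits the left subtree, then the right subtree, then the node.
At daisy: go left to bay.
  At bay: go left to ivy.
    At ivy: no left child.
    At ivy: go right to rye.
      At rye: go left to tulip.
        tulip is a leaf — visit tulip.
      At rye: no right child.
      Visit rye.
    Visit ivy.
  At bay: go right to elm.
    elm is a leaf — visit elm.
  Visit bay.
At daisy: go right to fir.
  At fir: go left to moss.
    At moss: go left to lime.
      At lime: no left child.
      At lime: go right to rose.
        At rose: go left to yew.
          yew is a leaf — visit yew.
        At rose: no right child.
        Visit rose.
      Visit lime.
    At moss: go right to lily.
      lily is a leaf — visit lily.
    Visit moss.
  At fir: go right to kale.
    At kale: go left to reed.
      reed is a leaf — visit reed.
    At kale: go right to cedar.
      At cedar: no left child.
      At cedar: go right to fig.
        fig is a leaf — visit fig.
      Visit cedar.
    Visit kale.
  Visit fir.
Visit daisy.
Full post-order sequence: tulip, rye, ivy, elm, bay, yew, rose, lime, lily, moss, reed, fig, cedar, kale, fir, daisy.

3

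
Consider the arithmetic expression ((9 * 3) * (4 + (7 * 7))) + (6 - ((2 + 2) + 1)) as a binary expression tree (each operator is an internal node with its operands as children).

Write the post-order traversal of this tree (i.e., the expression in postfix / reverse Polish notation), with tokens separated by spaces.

9 3 * 4 7 7 * + * 6 2 2 + 1 + - +

Post-order on an expression tree gives postfix notation: for each operator, emit left operand, right operand, then the operator.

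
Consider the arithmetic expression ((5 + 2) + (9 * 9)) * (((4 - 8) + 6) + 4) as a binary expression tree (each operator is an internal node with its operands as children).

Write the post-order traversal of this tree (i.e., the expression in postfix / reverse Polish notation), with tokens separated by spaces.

Post-order on an expression tree gives postfix notation: for each operator, emit left operand, right operand, then the operator.

5 2 + 9 9 * + 4 8 - 6 + 4 + *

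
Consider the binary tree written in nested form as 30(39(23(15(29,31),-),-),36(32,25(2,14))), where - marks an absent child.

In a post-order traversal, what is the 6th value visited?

Post-order visits the left subtree, then the right subtree, then the node.
At 30: go left to 39.
  At 39: go left to 23.
    At 23: go left to 15.
      At 15: go left to 29.
        29 is a leaf — visit 29.
      At 15: go right to 31.
        31 is a leaf — visit 31.
      Visit 15.
    At 23: no right child.
    Visit 23.
  At 39: no right child.
  Visit 39.
At 30: go right to 36.
  At 36: go left to 32.
    32 is a leaf — visit 32.
  At 36: go right to 25.
    At 25: go left to 2.
      2 is a leaf — visit 2.
    At 25: go right to 14.
      14 is a leaf — visit 14.
    Visit 25.
  Visit 36.
Visit 30.
Full post-order sequence: 29, 31, 15, 23, 39, 32, 2, 14, 25, 36, 30.

32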